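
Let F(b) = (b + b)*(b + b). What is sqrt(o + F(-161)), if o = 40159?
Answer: sqrt(143843) ≈ 379.27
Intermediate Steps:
F(b) = 4*b**2 (F(b) = (2*b)*(2*b) = 4*b**2)
sqrt(o + F(-161)) = sqrt(40159 + 4*(-161)**2) = sqrt(40159 + 4*25921) = sqrt(40159 + 103684) = sqrt(143843)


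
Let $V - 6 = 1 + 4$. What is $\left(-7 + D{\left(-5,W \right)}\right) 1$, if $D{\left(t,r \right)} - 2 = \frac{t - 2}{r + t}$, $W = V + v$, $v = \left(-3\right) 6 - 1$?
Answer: $- \frac{58}{13} \approx -4.4615$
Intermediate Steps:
$V = 11$ ($V = 6 + \left(1 + 4\right) = 6 + 5 = 11$)
$v = -19$ ($v = -18 - 1 = -19$)
$W = -8$ ($W = 11 - 19 = -8$)
$D{\left(t,r \right)} = 2 + \frac{-2 + t}{r + t}$ ($D{\left(t,r \right)} = 2 + \frac{t - 2}{r + t} = 2 + \frac{-2 + t}{r + t}$)
$\left(-7 + D{\left(-5,W \right)}\right) 1 = \left(-7 + \frac{-2 + 2 \left(-8\right) + 3 \left(-5\right)}{-8 - 5}\right) 1 = \left(-7 + \frac{-2 - 16 - 15}{-13}\right) 1 = \left(-7 - - \frac{33}{13}\right) 1 = \left(-7 + \frac{33}{13}\right) 1 = \left(- \frac{58}{13}\right) 1 = - \frac{58}{13}$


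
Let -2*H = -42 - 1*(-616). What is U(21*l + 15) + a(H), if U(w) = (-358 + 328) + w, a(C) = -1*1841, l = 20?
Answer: -1436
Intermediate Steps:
H = -287 (H = -(-42 - 1*(-616))/2 = -(-42 + 616)/2 = -1/2*574 = -287)
a(C) = -1841
U(w) = -30 + w
U(21*l + 15) + a(H) = (-30 + (21*20 + 15)) - 1841 = (-30 + (420 + 15)) - 1841 = (-30 + 435) - 1841 = 405 - 1841 = -1436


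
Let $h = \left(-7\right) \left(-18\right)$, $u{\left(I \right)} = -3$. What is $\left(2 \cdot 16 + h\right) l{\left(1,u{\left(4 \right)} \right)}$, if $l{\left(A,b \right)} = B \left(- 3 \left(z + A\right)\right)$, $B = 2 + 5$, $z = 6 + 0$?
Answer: $-23226$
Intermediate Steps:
$z = 6$
$B = 7$
$l{\left(A,b \right)} = -126 - 21 A$ ($l{\left(A,b \right)} = 7 \left(- 3 \left(6 + A\right)\right) = 7 \left(-18 - 3 A\right) = -126 - 21 A$)
$h = 126$
$\left(2 \cdot 16 + h\right) l{\left(1,u{\left(4 \right)} \right)} = \left(2 \cdot 16 + 126\right) \left(-126 - 21\right) = \left(32 + 126\right) \left(-126 - 21\right) = 158 \left(-147\right) = -23226$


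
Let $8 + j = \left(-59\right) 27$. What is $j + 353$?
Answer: $-1248$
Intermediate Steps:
$j = -1601$ ($j = -8 - 1593 = -1601$)
$j + 353 = -1601 + 353 = -1248$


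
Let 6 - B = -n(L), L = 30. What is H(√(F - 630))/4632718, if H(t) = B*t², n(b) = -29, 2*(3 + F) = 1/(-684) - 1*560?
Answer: 28726655/6337558224 ≈ 0.0045328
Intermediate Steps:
F = -387145/1368 (F = -3 + (1/(-684) - 1*560)/2 = -3 + (-1/684 - 560)/2 = -3 + (½)*(-383041/684) = -3 - 383041/1368 = -387145/1368 ≈ -283.00)
B = -23 (B = 6 - (-1)*(-29) = 6 - 1*29 = 6 - 29 = -23)
H(t) = -23*t²
H(√(F - 630))/4632718 = -23*(√(-387145/1368 - 630))²/4632718 = -23*(√(-1248985/1368))²*(1/4632718) = -23*(I*√47461430/228)²*(1/4632718) = -23*(-1248985/1368)*(1/4632718) = (28726655/1368)*(1/4632718) = 28726655/6337558224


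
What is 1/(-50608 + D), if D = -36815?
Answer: -1/87423 ≈ -1.1439e-5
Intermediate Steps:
1/(-50608 + D) = 1/(-50608 - 36815) = 1/(-87423) = -1/87423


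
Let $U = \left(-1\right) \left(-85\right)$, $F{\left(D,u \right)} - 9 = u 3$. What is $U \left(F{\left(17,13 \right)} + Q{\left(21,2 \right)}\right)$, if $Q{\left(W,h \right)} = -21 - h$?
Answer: $2125$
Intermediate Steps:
$F{\left(D,u \right)} = 9 + 3 u$ ($F{\left(D,u \right)} = 9 + u 3 = 9 + 3 u$)
$U = 85$
$U \left(F{\left(17,13 \right)} + Q{\left(21,2 \right)}\right) = 85 \left(\left(9 + 3 \cdot 13\right) - 23\right) = 85 \left(\left(9 + 39\right) - 23\right) = 85 \left(48 - 23\right) = 85 \cdot 25 = 2125$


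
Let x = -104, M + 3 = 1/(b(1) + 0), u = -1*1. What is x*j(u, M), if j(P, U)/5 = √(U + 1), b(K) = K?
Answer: -520*I ≈ -520.0*I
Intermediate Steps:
u = -1
M = -2 (M = -3 + 1/(1 + 0) = -3 + 1/1 = -3 + 1 = -2)
j(P, U) = 5*√(1 + U) (j(P, U) = 5*√(U + 1) = 5*√(1 + U))
x*j(u, M) = -520*√(1 - 2) = -520*√(-1) = -520*I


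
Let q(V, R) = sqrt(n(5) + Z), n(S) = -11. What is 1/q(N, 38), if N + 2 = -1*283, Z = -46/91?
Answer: -I*sqrt(95277)/1047 ≈ -0.29481*I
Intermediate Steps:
Z = -46/91 (Z = -46*1/91 = -46/91 ≈ -0.50549)
N = -285 (N = -2 - 1*283 = -2 - 283 = -285)
q(V, R) = I*sqrt(95277)/91 (q(V, R) = sqrt(-11 - 46/91) = sqrt(-1047/91) = I*sqrt(95277)/91)
1/q(N, 38) = 1/(I*sqrt(95277)/91) = -I*sqrt(95277)/1047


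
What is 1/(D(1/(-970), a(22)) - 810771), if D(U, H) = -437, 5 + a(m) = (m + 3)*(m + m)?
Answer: -1/811208 ≈ -1.2327e-6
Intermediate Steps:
a(m) = -5 + 2*m*(3 + m) (a(m) = -5 + (m + 3)*(m + m) = -5 + (3 + m)*(2*m) = -5 + 2*m*(3 + m))
1/(D(1/(-970), a(22)) - 810771) = 1/(-437 - 810771) = 1/(-811208) = -1/811208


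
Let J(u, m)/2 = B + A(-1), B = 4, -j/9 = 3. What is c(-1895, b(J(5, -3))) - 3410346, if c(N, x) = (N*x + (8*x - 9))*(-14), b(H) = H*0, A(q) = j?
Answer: -3410220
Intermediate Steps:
j = -27 (j = -9*3 = -27)
A(q) = -27
J(u, m) = -46 (J(u, m) = 2*(4 - 27) = 2*(-23) = -46)
b(H) = 0
c(N, x) = 126 - 112*x - 14*N*x (c(N, x) = (N*x + (-9 + 8*x))*(-14) = (-9 + 8*x + N*x)*(-14) = 126 - 112*x - 14*N*x)
c(-1895, b(J(5, -3))) - 3410346 = (126 - 112*0 - 14*(-1895)*0) - 3410346 = (126 + 0 + 0) - 3410346 = 126 - 3410346 = -3410220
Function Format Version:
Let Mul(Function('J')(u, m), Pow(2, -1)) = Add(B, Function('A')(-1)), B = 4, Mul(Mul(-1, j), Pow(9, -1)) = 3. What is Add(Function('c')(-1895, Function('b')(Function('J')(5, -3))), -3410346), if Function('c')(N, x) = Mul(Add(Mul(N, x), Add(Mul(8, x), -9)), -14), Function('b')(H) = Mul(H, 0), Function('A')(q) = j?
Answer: -3410220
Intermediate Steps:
j = -27 (j = Mul(-9, 3) = -27)
Function('A')(q) = -27
Function('J')(u, m) = -46 (Function('J')(u, m) = Mul(2, Add(4, -27)) = Mul(2, -23) = -46)
Function('b')(H) = 0
Function('c')(N, x) = Add(126, Mul(-112, x), Mul(-14, N, x)) (Function('c')(N, x) = Mul(Add(Mul(N, x), Add(-9, Mul(8, x))), -14) = Mul(Add(-9, Mul(8, x), Mul(N, x)), -14) = Add(126, Mul(-112, x), Mul(-14, N, x)))
Add(Function('c')(-1895, Function('b')(Function('J')(5, -3))), -3410346) = Add(Add(126, Mul(-112, 0), Mul(-14, -1895, 0)), -3410346) = Add(Add(126, 0, 0), -3410346) = Add(126, -3410346) = -3410220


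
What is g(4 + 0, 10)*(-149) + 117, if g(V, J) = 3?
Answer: -330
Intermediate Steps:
g(4 + 0, 10)*(-149) + 117 = 3*(-149) + 117 = -447 + 117 = -330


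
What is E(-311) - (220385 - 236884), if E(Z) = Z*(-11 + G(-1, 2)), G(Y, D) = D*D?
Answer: 18676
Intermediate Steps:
G(Y, D) = D²
E(Z) = -7*Z (E(Z) = Z*(-11 + 2²) = Z*(-11 + 4) = Z*(-7) = -7*Z)
E(-311) - (220385 - 236884) = -7*(-311) - (220385 - 236884) = 2177 - 1*(-16499) = 2177 + 16499 = 18676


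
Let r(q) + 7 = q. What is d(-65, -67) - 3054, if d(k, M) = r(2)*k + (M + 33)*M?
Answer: -451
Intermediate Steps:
r(q) = -7 + q
d(k, M) = -5*k + M*(33 + M) (d(k, M) = (-7 + 2)*k + (M + 33)*M = -5*k + (33 + M)*M = -5*k + M*(33 + M))
d(-65, -67) - 3054 = ((-67)² - 5*(-65) + 33*(-67)) - 3054 = (4489 + 325 - 2211) - 3054 = 2603 - 3054 = -451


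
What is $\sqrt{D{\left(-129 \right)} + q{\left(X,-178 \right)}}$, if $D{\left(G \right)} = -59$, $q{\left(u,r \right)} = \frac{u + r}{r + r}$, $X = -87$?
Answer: $\frac{i \sqrt{1845771}}{178} \approx 7.6325 i$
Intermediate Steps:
$q{\left(u,r \right)} = \frac{r + u}{2 r}$
$\sqrt{D{\left(-129 \right)} + q{\left(X,-178 \right)}} = \sqrt{-59 + \frac{-178 - 87}{2 \left(-178\right)}} = \sqrt{-59 + \frac{1}{2} \left(- \frac{1}{178}\right) \left(-265\right)} = \sqrt{-59 + \frac{265}{356}} = \sqrt{- \frac{20739}{356}} = \frac{i \sqrt{1845771}}{178}$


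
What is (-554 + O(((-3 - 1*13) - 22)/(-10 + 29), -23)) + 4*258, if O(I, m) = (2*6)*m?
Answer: 202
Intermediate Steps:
O(I, m) = 12*m
(-554 + O(((-3 - 1*13) - 22)/(-10 + 29), -23)) + 4*258 = (-554 + 12*(-23)) + 4*258 = (-554 - 276) + 1032 = -830 + 1032 = 202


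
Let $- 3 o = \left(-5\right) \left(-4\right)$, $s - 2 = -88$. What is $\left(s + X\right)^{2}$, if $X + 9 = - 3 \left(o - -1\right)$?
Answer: $6084$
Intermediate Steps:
$s = -86$ ($s = 2 - 88 = -86$)
$o = - \frac{20}{3}$ ($o = - \frac{\left(-5\right) \left(-4\right)}{3} = \left(- \frac{1}{3}\right) 20 = - \frac{20}{3} \approx -6.6667$)
$X = 8$ ($X = -9 - 3 \left(- \frac{20}{3} - -1\right) = -9 - 3 \left(- \frac{20}{3} + 1\right) = -9 - -17 = -9 + 17 = 8$)
$\left(s + X\right)^{2} = \left(-86 + 8\right)^{2} = \left(-78\right)^{2} = 6084$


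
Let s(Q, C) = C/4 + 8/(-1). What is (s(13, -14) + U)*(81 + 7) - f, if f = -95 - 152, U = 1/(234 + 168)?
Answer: -153721/201 ≈ -764.78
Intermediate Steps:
s(Q, C) = -8 + C/4 (s(Q, C) = C*(¼) + 8*(-1) = C/4 - 8 = -8 + C/4)
U = 1/402 ≈ 0.0024876
f = -247
(s(13, -14) + U)*(81 + 7) - f = ((-8 + (¼)*(-14)) + 1/402)*(81 + 7) - 1*(-247) = ((-8 - 7/2) + 1/402)*88 + 247 = (-23/2 + 1/402)*88 + 247 = -2311/201*88 + 247 = -203368/201 + 247 = -153721/201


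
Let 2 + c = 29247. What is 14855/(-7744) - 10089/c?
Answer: -512563691/226473280 ≈ -2.2632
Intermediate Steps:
c = 29245 (c = -2 + 29247 = 29245)
14855/(-7744) - 10089/c = 14855/(-7744) - 10089/29245 = 14855*(-1/7744) - 10089*1/29245 = -14855/7744 - 10089/29245 = -512563691/226473280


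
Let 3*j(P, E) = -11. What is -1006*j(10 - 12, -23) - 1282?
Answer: 7220/3 ≈ 2406.7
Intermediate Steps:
j(P, E) = -11/3 (j(P, E) = (⅓)*(-11) = -11/3)
-1006*j(10 - 12, -23) - 1282 = -1006*(-11/3) - 1282 = 11066/3 - 1282 = 7220/3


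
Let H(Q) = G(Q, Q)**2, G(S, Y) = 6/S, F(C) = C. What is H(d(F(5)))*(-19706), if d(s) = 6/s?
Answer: -492650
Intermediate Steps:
H(Q) = 36/Q**2 (H(Q) = (6/Q)**2 = 36/Q**2)
H(d(F(5)))*(-19706) = (36/(6/5)**2)*(-19706) = (36*(25/36))*(-19706) = 25*(-19706) = -492650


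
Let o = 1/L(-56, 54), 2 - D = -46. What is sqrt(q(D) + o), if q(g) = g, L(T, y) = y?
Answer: sqrt(15558)/18 ≈ 6.9295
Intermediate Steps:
D = 48 (D = 2 - 1*(-46) = 2 + 46 = 48)
o = 1/54 ≈ 0.018519
sqrt(q(D) + o) = sqrt(48 + 1/54) = sqrt(2593/54) = sqrt(15558)/18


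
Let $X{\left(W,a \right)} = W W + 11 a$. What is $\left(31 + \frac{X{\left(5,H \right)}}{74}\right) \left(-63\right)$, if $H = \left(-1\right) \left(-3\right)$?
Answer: $- \frac{74088}{37} \approx -2002.4$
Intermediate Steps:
$H = 3$
$X{\left(W,a \right)} = W^{2} + 11 a$
$\left(31 + \frac{X{\left(5,H \right)}}{74}\right) \left(-63\right) = \left(31 + \frac{5^{2} + 11 \cdot 3}{74}\right) \left(-63\right) = \left(31 + \left(25 + 33\right) \frac{1}{74}\right) \left(-63\right) = \left(31 + 58 \cdot \frac{1}{74}\right) \left(-63\right) = \left(31 + \frac{29}{37}\right) \left(-63\right) = \frac{1176}{37} \left(-63\right) = - \frac{74088}{37}$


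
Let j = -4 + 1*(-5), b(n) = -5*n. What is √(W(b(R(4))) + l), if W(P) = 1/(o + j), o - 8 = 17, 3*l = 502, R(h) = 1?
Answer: √24105/12 ≈ 12.938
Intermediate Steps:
l = 502/3 (l = (⅓)*502 = 502/3 ≈ 167.33)
o = 25 (o = 8 + 17 = 25)
j = -9 (j = -4 - 5 = -9)
W(P) = 1/16 (W(P) = 1/(25 - 9) = 1/16)
√(W(b(R(4))) + l) = √(1/16 + 502/3) = √(8035/48) = √24105/12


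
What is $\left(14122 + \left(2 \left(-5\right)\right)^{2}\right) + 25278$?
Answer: $39500$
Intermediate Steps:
$\left(14122 + \left(2 \left(-5\right)\right)^{2}\right) + 25278 = \left(14122 + \left(-10\right)^{2}\right) + 25278 = \left(14122 + 100\right) + 25278 = 14222 + 25278 = 39500$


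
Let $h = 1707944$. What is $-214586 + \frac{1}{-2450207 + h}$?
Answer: $- \frac{159279248119}{742263} \approx -2.1459 \cdot 10^{5}$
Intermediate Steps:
$-214586 + \frac{1}{-2450207 + h} = -214586 + \frac{1}{-2450207 + 1707944} = -214586 + \frac{1}{-742263} = -214586 - \frac{1}{742263} = - \frac{159279248119}{742263}$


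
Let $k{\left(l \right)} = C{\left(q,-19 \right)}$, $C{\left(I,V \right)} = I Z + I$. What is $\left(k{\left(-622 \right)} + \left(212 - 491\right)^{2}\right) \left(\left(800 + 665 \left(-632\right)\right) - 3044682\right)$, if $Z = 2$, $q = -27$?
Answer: $-269373237120$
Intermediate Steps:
$C{\left(I,V \right)} = 3 I$ ($C{\left(I,V \right)} = I 2 + I = 2 I + I = 3 I$)
$k{\left(l \right)} = -81$ ($k{\left(l \right)} = 3 \left(-27\right) = -81$)
$\left(k{\left(-622 \right)} + \left(212 - 491\right)^{2}\right) \left(\left(800 + 665 \left(-632\right)\right) - 3044682\right) = \left(-81 + \left(212 - 491\right)^{2}\right) \left(\left(800 + 665 \left(-632\right)\right) - 3044682\right) = \left(-81 + \left(-279\right)^{2}\right) \left(\left(800 - 420280\right) - 3044682\right) = \left(-81 + 77841\right) \left(-419480 - 3044682\right) = 77760 \left(-3464162\right) = -269373237120$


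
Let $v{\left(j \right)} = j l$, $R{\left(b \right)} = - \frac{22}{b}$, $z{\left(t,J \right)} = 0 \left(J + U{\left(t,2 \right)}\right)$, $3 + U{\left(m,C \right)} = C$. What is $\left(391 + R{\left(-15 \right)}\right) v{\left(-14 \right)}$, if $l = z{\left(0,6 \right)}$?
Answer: $0$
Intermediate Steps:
$U{\left(m,C \right)} = -3 + C$
$z{\left(t,J \right)} = 0$ ($z{\left(t,J \right)} = 0 \left(J + \left(-3 + 2\right)\right) = 0 \left(J - 1\right) = 0 \left(-1 + J\right) = 0$)
$l = 0$
$v{\left(j \right)} = 0$ ($v{\left(j \right)} = j 0 = 0$)
$\left(391 + R{\left(-15 \right)}\right) v{\left(-14 \right)} = \left(391 - \frac{22}{-15}\right) 0 = \left(391 - - \frac{22}{15}\right) 0 = \left(391 + \frac{22}{15}\right) 0 = \frac{5887}{15} \cdot 0 = 0$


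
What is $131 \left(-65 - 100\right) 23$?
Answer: $-497145$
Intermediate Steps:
$131 \left(-65 - 100\right) 23 = 131 \left(-165\right) 23 = \left(-21615\right) 23 = -497145$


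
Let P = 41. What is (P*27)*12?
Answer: 13284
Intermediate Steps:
(P*27)*12 = (41*27)*12 = 1107*12 = 13284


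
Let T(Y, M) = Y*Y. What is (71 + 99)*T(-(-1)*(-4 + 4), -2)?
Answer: 0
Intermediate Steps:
T(Y, M) = Y²
(71 + 99)*T(-(-1)*(-4 + 4), -2) = (71 + 99)*(-(-1)*(-4 + 4))² = 170*(-(-1)*0)² = 170*(-1*0)² = 170*0² = 170*0 = 0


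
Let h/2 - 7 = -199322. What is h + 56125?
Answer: -342505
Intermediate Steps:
h = -398630 (h = 14 + 2*(-199322) = 14 - 398644 = -398630)
h + 56125 = -398630 + 56125 = -342505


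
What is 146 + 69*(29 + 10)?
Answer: 2837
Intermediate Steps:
146 + 69*(29 + 10) = 146 + 69*39 = 146 + 2691 = 2837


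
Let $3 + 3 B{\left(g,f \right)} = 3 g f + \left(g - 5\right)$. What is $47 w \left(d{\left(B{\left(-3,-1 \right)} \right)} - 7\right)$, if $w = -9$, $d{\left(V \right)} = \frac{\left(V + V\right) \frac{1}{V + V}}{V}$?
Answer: $\frac{7191}{2} \approx 3595.5$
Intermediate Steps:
$B{\left(g,f \right)} = - \frac{8}{3} + \frac{g}{3} + f g$ ($B{\left(g,f \right)} = -1 + \frac{3 g f + \left(g - 5\right)}{3} = -1 + \frac{3 f g + \left(g - 5\right)}{3} = -1 + \frac{3 f g + \left(-5 + g\right)}{3} = -1 + \frac{-5 + g + 3 f g}{3} = -1 + \left(- \frac{5}{3} + \frac{g}{3} + f g\right) = - \frac{8}{3} + \frac{g}{3} + f g$)
$d{\left(V \right)} = \frac{1}{V}$ ($d{\left(V \right)} = \frac{2 V \frac{1}{2 V}}{V} = 1 \frac{1}{V} = \frac{1}{V}$)
$47 w \left(d{\left(B{\left(-3,-1 \right)} \right)} - 7\right) = 47 \left(-9\right) \left(\frac{1}{- \frac{8}{3} + \frac{1}{3} \left(-3\right) - -3} - 7\right) = - 423 \left(\frac{1}{- \frac{8}{3} - 1 + 3} - 7\right) = - 423 \left(\frac{1}{- \frac{2}{3}} - 7\right) = - 423 \left(- \frac{3}{2} - 7\right) = \left(-423\right) \left(- \frac{17}{2}\right) = \frac{7191}{2}$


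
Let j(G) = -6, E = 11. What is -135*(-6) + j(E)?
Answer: 804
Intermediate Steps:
-135*(-6) + j(E) = -135*(-6) - 6 = 810 - 6 = 804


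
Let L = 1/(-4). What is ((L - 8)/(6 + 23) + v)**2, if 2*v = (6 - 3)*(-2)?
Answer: 145161/13456 ≈ 10.788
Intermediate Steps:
L = -1/4 ≈ -0.25000
v = -3 (v = ((6 - 3)*(-2))/2 = (3*(-2))/2 = (1/2)*(-6) = -3)
((L - 8)/(6 + 23) + v)**2 = ((-1/4 - 8)/(6 + 23) - 3)**2 = (-33/4/29 - 3)**2 = (-33/4*1/29 - 3)**2 = (-33/116 - 3)**2 = (-381/116)**2 = 145161/13456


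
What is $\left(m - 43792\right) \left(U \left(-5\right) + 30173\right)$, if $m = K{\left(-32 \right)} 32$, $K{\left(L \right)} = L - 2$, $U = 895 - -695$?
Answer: $-997368240$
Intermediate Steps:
$U = 1590$ ($U = 895 + 695 = 1590$)
$K{\left(L \right)} = -2 + L$ ($K{\left(L \right)} = L - 2 = -2 + L$)
$m = -1088$ ($m = \left(-2 - 32\right) 32 = \left(-34\right) 32 = -1088$)
$\left(m - 43792\right) \left(U \left(-5\right) + 30173\right) = \left(-1088 - 43792\right) \left(1590 \left(-5\right) + 30173\right) = - 44880 \left(-7950 + 30173\right) = \left(-44880\right) 22223 = -997368240$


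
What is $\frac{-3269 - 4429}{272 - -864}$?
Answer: $- \frac{3849}{568} \approx -6.7764$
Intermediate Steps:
$\frac{-3269 - 4429}{272 - -864} = - \frac{7698}{272 + 864} = - \frac{7698}{1136} = \left(-7698\right) \frac{1}{1136} = - \frac{3849}{568}$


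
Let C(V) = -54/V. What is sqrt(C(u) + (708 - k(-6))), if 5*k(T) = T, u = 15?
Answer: 42*sqrt(10)/5 ≈ 26.563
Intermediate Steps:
k(T) = T/5
sqrt(C(u) + (708 - k(-6))) = sqrt(-54/15 + (708 - (-6)/5)) = sqrt(-54*1/15 + (708 - 1*(-6/5))) = sqrt(-18/5 + (708 + 6/5)) = sqrt(-18/5 + 3546/5) = sqrt(3528/5) = 42*sqrt(10)/5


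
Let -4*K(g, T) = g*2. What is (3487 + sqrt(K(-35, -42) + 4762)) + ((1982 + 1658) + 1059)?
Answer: 8186 + 11*sqrt(158)/2 ≈ 8255.1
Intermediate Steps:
K(g, T) = -g/2 (K(g, T) = -g*2/4 = -g/2)
(3487 + sqrt(K(-35, -42) + 4762)) + ((1982 + 1658) + 1059) = (3487 + sqrt(-1/2*(-35) + 4762)) + ((1982 + 1658) + 1059) = (3487 + sqrt(35/2 + 4762)) + (3640 + 1059) = (3487 + sqrt(9559/2)) + 4699 = (3487 + 11*sqrt(158)/2) + 4699 = 8186 + 11*sqrt(158)/2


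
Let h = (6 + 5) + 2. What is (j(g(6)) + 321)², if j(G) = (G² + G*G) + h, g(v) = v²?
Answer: 8561476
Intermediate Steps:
h = 13 (h = 11 + 2 = 13)
j(G) = 13 + 2*G² (j(G) = (G² + G*G) + 13 = (G² + G²) + 13 = 2*G² + 13 = 13 + 2*G²)
(j(g(6)) + 321)² = ((13 + 2*(6²)²) + 321)² = ((13 + 2*36²) + 321)² = ((13 + 2*1296) + 321)² = ((13 + 2592) + 321)² = (2605 + 321)² = 2926² = 8561476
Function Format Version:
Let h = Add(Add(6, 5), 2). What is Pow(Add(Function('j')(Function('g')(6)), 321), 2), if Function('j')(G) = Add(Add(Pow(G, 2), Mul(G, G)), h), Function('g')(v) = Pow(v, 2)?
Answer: 8561476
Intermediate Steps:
h = 13 (h = Add(11, 2) = 13)
Function('j')(G) = Add(13, Mul(2, Pow(G, 2))) (Function('j')(G) = Add(Add(Pow(G, 2), Mul(G, G)), 13) = Add(Add(Pow(G, 2), Pow(G, 2)), 13) = Add(Mul(2, Pow(G, 2)), 13) = Add(13, Mul(2, Pow(G, 2))))
Pow(Add(Function('j')(Function('g')(6)), 321), 2) = Pow(Add(Add(13, Mul(2, Pow(Pow(6, 2), 2))), 321), 2) = Pow(Add(Add(13, Mul(2, Pow(36, 2))), 321), 2) = Pow(Add(Add(13, Mul(2, 1296)), 321), 2) = Pow(Add(Add(13, 2592), 321), 2) = Pow(Add(2605, 321), 2) = Pow(2926, 2) = 8561476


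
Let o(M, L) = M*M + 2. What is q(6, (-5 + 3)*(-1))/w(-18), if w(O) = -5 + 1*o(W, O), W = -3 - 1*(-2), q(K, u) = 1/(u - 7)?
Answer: ⅒ ≈ 0.10000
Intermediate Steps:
q(K, u) = 1/(-7 + u)
W = -1 (W = -3 + 2 = -1)
o(M, L) = 2 + M² (o(M, L) = M² + 2 = 2 + M²)
w(O) = -2 (w(O) = -5 + 1*(2 + (-1)²) = -5 + 1*(2 + 1) = -5 + 1*3 = -5 + 3 = -2)
q(6, (-5 + 3)*(-1))/w(-18) = 1/(-7 + (-5 + 3)*(-1)*(-2)) = -½/(-7 - 2*(-1)) = -½/(-7 + 2) = -½/(-5) = -⅕*(-½) = ⅒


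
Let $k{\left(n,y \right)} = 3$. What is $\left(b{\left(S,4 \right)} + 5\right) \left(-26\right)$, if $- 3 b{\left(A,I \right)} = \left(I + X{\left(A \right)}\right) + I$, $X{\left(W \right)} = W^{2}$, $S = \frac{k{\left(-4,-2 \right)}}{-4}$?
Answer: $- \frac{1339}{24} \approx -55.792$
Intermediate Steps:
$S = - \frac{3}{4}$ ($S = \frac{3}{-4} = 3 \left(- \frac{1}{4}\right) = - \frac{3}{4} \approx -0.75$)
$b{\left(A,I \right)} = - \frac{2 I}{3} - \frac{A^{2}}{3}$ ($b{\left(A,I \right)} = - \frac{\left(I + A^{2}\right) + I}{3} = - \frac{A^{2} + 2 I}{3} = - \frac{2 I}{3} - \frac{A^{2}}{3}$)
$\left(b{\left(S,4 \right)} + 5\right) \left(-26\right) = \left(\left(\left(- \frac{2}{3}\right) 4 - \frac{\left(- \frac{3}{4}\right)^{2}}{3}\right) + 5\right) \left(-26\right) = \left(\left(- \frac{8}{3} - \frac{3}{16}\right) + 5\right) \left(-26\right) = \left(- \frac{137}{48} + 5\right) \left(-26\right) = \frac{103}{48} \left(-26\right) = - \frac{1339}{24}$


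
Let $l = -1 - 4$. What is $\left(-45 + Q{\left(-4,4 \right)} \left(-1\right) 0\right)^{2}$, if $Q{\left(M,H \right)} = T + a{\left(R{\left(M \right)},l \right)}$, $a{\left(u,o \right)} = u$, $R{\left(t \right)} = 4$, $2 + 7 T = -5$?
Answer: $2025$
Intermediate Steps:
$T = -1$ ($T = - \frac{2}{7} + \frac{1}{7} \left(-5\right) = - \frac{2}{7} - \frac{5}{7} = -1$)
$l = -5$ ($l = -1 - 4 = -5$)
$Q{\left(M,H \right)} = 3$ ($Q{\left(M,H \right)} = -1 + 4 = 3$)
$\left(-45 + Q{\left(-4,4 \right)} \left(-1\right) 0\right)^{2} = \left(-45 + 3 \left(-1\right) 0\right)^{2} = \left(-45 - 0\right)^{2} = \left(-45 + 0\right)^{2} = \left(-45\right)^{2} = 2025$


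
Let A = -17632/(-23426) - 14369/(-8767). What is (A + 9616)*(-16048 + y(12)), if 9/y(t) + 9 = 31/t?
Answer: -174370560565217860/1129566581 ≈ -1.5437e+8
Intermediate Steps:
A = 245593969/102687871 (A = -17632*(-1/23426) - 14369*(-1/8767) = 8816/11713 + 14369/8767 = 245593969/102687871 ≈ 2.3917)
y(t) = 9/(-9 + 31/t)
(A + 9616)*(-16048 + y(12)) = (245593969/102687871 + 9616)*(-16048 - 9*12/(-31 + 9*12)) = 987692161505*(-16048 - 9*12/(-31 + 108))/102687871 = 987692161505*(-16048 - 9*12/77)/102687871 = 987692161505*(-16048 - 9*12*1/77)/102687871 = 987692161505*(-16048 - 108/77)/102687871 = (987692161505/102687871)*(-1235804/77) = -174370560565217860/1129566581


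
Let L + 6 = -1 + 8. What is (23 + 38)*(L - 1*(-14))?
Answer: 915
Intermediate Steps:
L = 1 (L = -6 + (-1 + 8) = -6 + 7 = 1)
(23 + 38)*(L - 1*(-14)) = (23 + 38)*(1 - 1*(-14)) = 61*(1 + 14) = 61*15 = 915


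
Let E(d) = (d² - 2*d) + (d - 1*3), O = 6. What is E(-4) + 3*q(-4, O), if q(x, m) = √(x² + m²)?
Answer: 17 + 6*√13 ≈ 38.633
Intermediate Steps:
E(d) = -3 + d² - d (E(d) = (d² - 2*d) + (d - 3) = (d² - 2*d) + (-3 + d) = -3 + d² - d)
q(x, m) = √(m² + x²)
E(-4) + 3*q(-4, O) = (-3 + (-4)² - 1*(-4)) + 3*√(6² + (-4)²) = (-3 + 16 + 4) + 3*√(36 + 16) = 17 + 3*√52 = 17 + 3*(2*√13) = 17 + 6*√13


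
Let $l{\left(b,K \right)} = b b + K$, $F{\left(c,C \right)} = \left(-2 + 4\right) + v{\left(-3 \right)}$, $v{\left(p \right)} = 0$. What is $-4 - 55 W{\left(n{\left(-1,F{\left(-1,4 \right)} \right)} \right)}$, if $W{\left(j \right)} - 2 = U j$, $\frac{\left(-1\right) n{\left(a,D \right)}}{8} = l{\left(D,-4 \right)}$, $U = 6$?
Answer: $-114$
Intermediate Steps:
$F{\left(c,C \right)} = 2$ ($F{\left(c,C \right)} = \left(-2 + 4\right) + 0 = 2 + 0 = 2$)
$l{\left(b,K \right)} = K + b^{2}$ ($l{\left(b,K \right)} = b^{2} + K = K + b^{2}$)
$n{\left(a,D \right)} = 32 - 8 D^{2}$ ($n{\left(a,D \right)} = - 8 \left(-4 + D^{2}\right) = 32 - 8 D^{2}$)
$W{\left(j \right)} = 2 + 6 j$
$-4 - 55 W{\left(n{\left(-1,F{\left(-1,4 \right)} \right)} \right)} = -4 - 55 \left(2 + 6 \left(32 - 8 \cdot 2^{2}\right)\right) = -4 - 55 \left(2 + 6 \left(32 - 32\right)\right) = -4 - 55 \left(2 + 6 \cdot 0\right) = -4 - 55 \left(2 + 0\right) = -4 - 110 = -114$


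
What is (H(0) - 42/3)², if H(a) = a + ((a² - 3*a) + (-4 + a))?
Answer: 324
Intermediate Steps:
H(a) = -4 + a² - a (H(a) = a + (-4 + a² - 2*a) = -4 + a² - a)
(H(0) - 42/3)² = ((-4 + 0² - 1*0) - 42/3)² = ((-4 + 0 + 0) - 42*⅓)² = (-4 - 14)² = (-18)² = 324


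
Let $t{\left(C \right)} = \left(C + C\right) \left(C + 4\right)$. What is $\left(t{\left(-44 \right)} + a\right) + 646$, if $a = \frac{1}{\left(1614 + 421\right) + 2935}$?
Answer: $\frac{20705021}{4970} \approx 4166.0$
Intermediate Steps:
$t{\left(C \right)} = 2 C \left(4 + C\right)$
$a = \frac{1}{4970}$ ($a = \frac{1}{2035 + 2935} = \frac{1}{4970} \approx 0.00020121$)
$\left(t{\left(-44 \right)} + a\right) + 646 = \left(2 \left(-44\right) \left(4 - 44\right) + \frac{1}{4970}\right) + 646 = \left(2 \left(-44\right) \left(-40\right) + \frac{1}{4970}\right) + 646 = \left(3520 + \frac{1}{4970}\right) + 646 = \frac{17494401}{4970} + 646 = \frac{20705021}{4970}$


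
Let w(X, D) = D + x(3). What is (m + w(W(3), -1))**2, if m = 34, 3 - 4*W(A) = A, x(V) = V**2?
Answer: 1764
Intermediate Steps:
W(A) = 3/4 - A/4
w(X, D) = 9 + D (w(X, D) = D + 3**2 = D + 9 = 9 + D)
(m + w(W(3), -1))**2 = (34 + (9 - 1))**2 = (34 + 8)**2 = 42**2 = 1764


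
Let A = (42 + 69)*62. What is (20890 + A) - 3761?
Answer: 24011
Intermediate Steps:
A = 6882 (A = 111*62 = 6882)
(20890 + A) - 3761 = (20890 + 6882) - 3761 = 27772 - 3761 = 24011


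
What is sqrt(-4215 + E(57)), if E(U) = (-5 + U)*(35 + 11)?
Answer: I*sqrt(1823) ≈ 42.697*I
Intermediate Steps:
E(U) = -230 + 46*U (E(U) = (-5 + U)*46 = -230 + 46*U)
sqrt(-4215 + E(57)) = sqrt(-4215 + (-230 + 46*57)) = sqrt(-4215 + (-230 + 2622)) = sqrt(-4215 + 2392) = sqrt(-1823) = I*sqrt(1823)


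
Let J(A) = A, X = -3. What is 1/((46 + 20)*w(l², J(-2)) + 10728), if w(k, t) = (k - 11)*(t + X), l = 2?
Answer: 1/13038 ≈ 7.6699e-5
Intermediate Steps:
w(k, t) = (-11 + k)*(-3 + t) (w(k, t) = (k - 11)*(t - 3) = (-11 + k)*(-3 + t))
1/((46 + 20)*w(l², J(-2)) + 10728) = 1/((46 + 20)*(33 - 11*(-2) - 3*2² + 2²*(-2)) + 10728) = 1/(66*(33 + 22 - 3*4 + 4*(-2)) + 10728) = 1/(66*(33 + 22 - 12 - 8) + 10728) = 1/(66*35 + 10728) = 1/(2310 + 10728) = 1/13038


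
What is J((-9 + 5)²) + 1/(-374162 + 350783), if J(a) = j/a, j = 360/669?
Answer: 350239/10427034 ≈ 0.033589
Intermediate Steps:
j = 120/223 (j = 360*(1/669) = 120/223 ≈ 0.53812)
J(a) = 120/(223*a)
J((-9 + 5)²) + 1/(-374162 + 350783) = 120/(223*((-9 + 5)²)) + 1/(-374162 + 350783) = 120/(223*((-4)²)) + 1/(-23379) = (120/223)/16 - 1/23379 = (120/223)*(1/16) - 1/23379 = 15/446 - 1/23379 = 350239/10427034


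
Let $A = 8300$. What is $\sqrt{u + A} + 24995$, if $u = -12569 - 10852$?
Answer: $24995 + i \sqrt{15121} \approx 24995.0 + 122.97 i$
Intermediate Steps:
$u = -23421$
$\sqrt{u + A} + 24995 = \sqrt{-23421 + 8300} + 24995 = \sqrt{-15121} + 24995 = i \sqrt{15121} + 24995 = 24995 + i \sqrt{15121}$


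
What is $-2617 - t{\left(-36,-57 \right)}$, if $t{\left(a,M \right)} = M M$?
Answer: $-5866$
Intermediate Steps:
$t{\left(a,M \right)} = M^{2}$
$-2617 - t{\left(-36,-57 \right)} = -2617 - \left(-57\right)^{2} = -2617 - 3249 = -5866$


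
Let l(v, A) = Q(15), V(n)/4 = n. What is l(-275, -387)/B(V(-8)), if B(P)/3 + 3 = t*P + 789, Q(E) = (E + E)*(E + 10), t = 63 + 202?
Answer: -125/3847 ≈ -0.032493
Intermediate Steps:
V(n) = 4*n
t = 265
Q(E) = 2*E*(10 + E) (Q(E) = (2*E)*(10 + E) = 2*E*(10 + E))
l(v, A) = 750 (l(v, A) = 2*15*(10 + 15) = 2*15*25 = 750)
B(P) = 2358 + 795*P (B(P) = -9 + 3*(265*P + 789) = -9 + 3*(789 + 265*P) = -9 + (2367 + 795*P) = 2358 + 795*P)
l(-275, -387)/B(V(-8)) = 750/(2358 + 795*(4*(-8))) = 750/(2358 + 795*(-32)) = 750/(2358 - 25440) = 750/(-23082) = 750*(-1/23082) = -125/3847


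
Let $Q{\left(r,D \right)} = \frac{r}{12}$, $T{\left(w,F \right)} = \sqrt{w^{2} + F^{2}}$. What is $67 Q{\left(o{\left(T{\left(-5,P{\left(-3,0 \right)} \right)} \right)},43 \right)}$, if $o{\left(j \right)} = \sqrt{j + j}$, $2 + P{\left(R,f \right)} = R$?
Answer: $\frac{67 \cdot 2^{\frac{3}{4}} \sqrt{5}}{12} \approx 20.997$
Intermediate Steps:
$P{\left(R,f \right)} = -2 + R$
$T{\left(w,F \right)} = \sqrt{F^{2} + w^{2}}$
$o{\left(j \right)} = \sqrt{2} \sqrt{j}$ ($o{\left(j \right)} = \sqrt{2 j} = \sqrt{2} \sqrt{j}$)
$Q{\left(r,D \right)} = \frac{r}{12}$ ($Q{\left(r,D \right)} = r \frac{1}{12} = \frac{r}{12}$)
$67 Q{\left(o{\left(T{\left(-5,P{\left(-3,0 \right)} \right)} \right)},43 \right)} = 67 \frac{\sqrt{2} \sqrt{\sqrt{\left(-2 - 3\right)^{2} + \left(-5\right)^{2}}}}{12} = 67 \frac{\sqrt{2} \sqrt{\sqrt{\left(-5\right)^{2} + 25}}}{12} = 67 \frac{\sqrt{2} \sqrt{\sqrt{25 + 25}}}{12} = 67 \frac{\sqrt{2} \sqrt{\sqrt{50}}}{12} = 67 \frac{\sqrt{2} \sqrt{5 \sqrt{2}}}{12} = 67 \frac{\sqrt{2} \sqrt[4]{2} \sqrt{5}}{12} = 67 \frac{2^{\frac{3}{4}} \sqrt{5}}{12} = \frac{67 \cdot 2^{\frac{3}{4}} \sqrt{5}}{12}$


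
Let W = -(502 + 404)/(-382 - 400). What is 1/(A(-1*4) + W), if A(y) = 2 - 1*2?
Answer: 391/453 ≈ 0.86313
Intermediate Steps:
A(y) = 0 (A(y) = 2 - 2 = 0)
W = 453/391 (W = -906/(-782) = -906*(-1)/782 = -1*(-453/391) = 453/391 ≈ 1.1586)
1/(A(-1*4) + W) = 1/(0 + 453/391) = 1/(453/391) = 391/453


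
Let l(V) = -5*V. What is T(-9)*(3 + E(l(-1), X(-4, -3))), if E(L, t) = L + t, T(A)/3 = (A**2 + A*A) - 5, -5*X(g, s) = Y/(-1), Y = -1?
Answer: 18369/5 ≈ 3673.8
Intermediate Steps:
X(g, s) = -1/5 (X(g, s) = -(-1)/(5*(-1)) = -(-1)*(-1)/5 = -1/5*1 = -1/5)
T(A) = -15 + 6*A**2 (T(A) = 3*((A**2 + A*A) - 5) = 3*((A**2 + A**2) - 5) = 3*(2*A**2 - 5) = 3*(-5 + 2*A**2) = -15 + 6*A**2)
T(-9)*(3 + E(l(-1), X(-4, -3))) = (-15 + 6*(-9)**2)*(3 + (-5*(-1) - 1/5)) = (-15 + 6*81)*(3 + (5 - 1/5)) = (-15 + 486)*(3 + 24/5) = 471*(39/5) = 18369/5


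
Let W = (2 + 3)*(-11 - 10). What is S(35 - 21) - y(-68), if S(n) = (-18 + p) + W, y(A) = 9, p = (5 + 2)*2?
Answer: -118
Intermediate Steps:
W = -105 (W = 5*(-21) = -105)
p = 14 (p = 7*2 = 14)
S(n) = -109 (S(n) = (-18 + 14) - 105 = -4 - 105 = -109)
S(35 - 21) - y(-68) = -109 - 1*9 = -109 - 9 = -118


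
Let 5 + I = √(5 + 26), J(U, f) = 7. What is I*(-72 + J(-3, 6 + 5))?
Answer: 325 - 65*√31 ≈ -36.905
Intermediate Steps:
I = -5 + √31 (I = -5 + √(5 + 26) = -5 + √31 ≈ 0.56776)
I*(-72 + J(-3, 6 + 5)) = (-5 + √31)*(-72 + 7) = (-5 + √31)*(-65) = 325 - 65*√31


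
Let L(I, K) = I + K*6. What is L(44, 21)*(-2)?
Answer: -340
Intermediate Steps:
L(I, K) = I + 6*K
L(44, 21)*(-2) = (44 + 6*21)*(-2) = (44 + 126)*(-2) = 170*(-2) = -340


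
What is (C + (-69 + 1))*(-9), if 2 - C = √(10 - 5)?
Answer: 594 + 9*√5 ≈ 614.13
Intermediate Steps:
C = 2 - √5 (C = 2 - √(10 - 5) = 2 - √5 ≈ -0.23607)
(C + (-69 + 1))*(-9) = ((2 - √5) + (-69 + 1))*(-9) = ((2 - √5) - 68)*(-9) = (-66 - √5)*(-9) = 594 + 9*√5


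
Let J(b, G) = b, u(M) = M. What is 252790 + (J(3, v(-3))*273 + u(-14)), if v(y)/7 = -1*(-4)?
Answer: 253595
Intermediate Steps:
v(y) = 28 (v(y) = 7*(-1*(-4)) = 7*4 = 28)
252790 + (J(3, v(-3))*273 + u(-14)) = 252790 + (3*273 - 14) = 252790 + (819 - 14) = 252790 + 805 = 253595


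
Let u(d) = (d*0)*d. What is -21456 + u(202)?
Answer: -21456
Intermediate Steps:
u(d) = 0 (u(d) = 0*d = 0)
-21456 + u(202) = -21456 + 0 = -21456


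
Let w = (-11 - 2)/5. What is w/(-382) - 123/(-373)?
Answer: 239779/712430 ≈ 0.33657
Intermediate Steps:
w = -13/5 (w = (1/5)*(-13) = -13/5 ≈ -2.6000)
w/(-382) - 123/(-373) = -13/5/(-382) - 123/(-373) = -13/5*(-1/382) - 123*(-1/373) = 13/1910 + 123/373 = 239779/712430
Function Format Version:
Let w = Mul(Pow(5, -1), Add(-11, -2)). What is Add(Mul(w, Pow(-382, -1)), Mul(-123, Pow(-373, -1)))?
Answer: Rational(239779, 712430) ≈ 0.33657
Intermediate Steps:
w = Rational(-13, 5) (w = Mul(Rational(1, 5), -13) = Rational(-13, 5) ≈ -2.6000)
Add(Mul(w, Pow(-382, -1)), Mul(-123, Pow(-373, -1))) = Add(Mul(Rational(-13, 5), Pow(-382, -1)), Mul(-123, Pow(-373, -1))) = Add(Mul(Rational(-13, 5), Rational(-1, 382)), Mul(-123, Rational(-1, 373))) = Add(Rational(13, 1910), Rational(123, 373)) = Rational(239779, 712430)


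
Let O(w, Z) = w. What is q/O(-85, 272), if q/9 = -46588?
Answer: 419292/85 ≈ 4932.8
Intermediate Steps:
q = -419292 (q = 9*(-46588) = -419292)
q/O(-85, 272) = -419292/(-85) = -419292*(-1/85) = 419292/85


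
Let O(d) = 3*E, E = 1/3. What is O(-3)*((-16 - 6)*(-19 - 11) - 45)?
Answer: 615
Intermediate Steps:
E = ⅓ ≈ 0.33333
O(d) = 1 (O(d) = 3*(⅓) = 1)
O(-3)*((-16 - 6)*(-19 - 11) - 45) = 1*((-16 - 6)*(-19 - 11) - 45) = 1*(-22*(-30) - 45) = 1*(660 - 45) = 1*615 = 615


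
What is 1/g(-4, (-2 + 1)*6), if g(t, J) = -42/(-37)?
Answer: 37/42 ≈ 0.88095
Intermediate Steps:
g(t, J) = 42/37 (g(t, J) = -42*(-1/37) = 42/37)
1/g(-4, (-2 + 1)*6) = 1/(42/37) = 37/42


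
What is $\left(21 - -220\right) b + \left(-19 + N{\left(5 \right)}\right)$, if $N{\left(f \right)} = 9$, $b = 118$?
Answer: $28428$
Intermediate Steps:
$\left(21 - -220\right) b + \left(-19 + N{\left(5 \right)}\right) = \left(21 - -220\right) 118 + \left(-19 + 9\right) = \left(21 + 220\right) 118 - 10 = 241 \cdot 118 - 10 = 28438 - 10 = 28428$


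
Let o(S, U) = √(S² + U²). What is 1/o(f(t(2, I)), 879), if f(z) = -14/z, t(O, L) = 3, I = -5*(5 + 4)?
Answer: 3*√6953965/6953965 ≈ 0.0011376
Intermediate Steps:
I = -45 (I = -5*9 = -45)
1/o(f(t(2, I)), 879) = 1/(√((-14/3)² + 879²)) = 1/(√((-14*⅓)² + 772641)) = 1/(√((-14/3)² + 772641)) = 1/(√(196/9 + 772641)) = 1/(√(6953965/9)) = 1/(√6953965/3) = 3*√6953965/6953965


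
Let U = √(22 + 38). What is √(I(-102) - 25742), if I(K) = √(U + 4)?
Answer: √(-25742 + √2*√(2 + √15)) ≈ 160.43*I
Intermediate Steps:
U = 2*√15 (U = √60 = 2*√15 ≈ 7.7460)
I(K) = √(4 + 2*√15) (I(K) = √(2*√15 + 4) = √(4 + 2*√15))
√(I(-102) - 25742) = √(√(4 + 2*√15) - 25742) = √(-25742 + √(4 + 2*√15))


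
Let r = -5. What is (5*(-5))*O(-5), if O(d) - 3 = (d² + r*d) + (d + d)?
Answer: -1075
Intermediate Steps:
O(d) = 3 + d² - 3*d (O(d) = 3 + ((d² - 5*d) + (d + d)) = 3 + ((d² - 5*d) + 2*d) = 3 + (d² - 3*d) = 3 + d² - 3*d)
(5*(-5))*O(-5) = (5*(-5))*(3 + (-5)² - 3*(-5)) = -25*(3 + 25 + 15) = -25*43 = -1075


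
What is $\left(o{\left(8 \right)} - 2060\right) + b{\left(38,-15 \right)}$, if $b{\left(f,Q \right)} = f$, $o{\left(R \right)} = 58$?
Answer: $-1964$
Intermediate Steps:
$\left(o{\left(8 \right)} - 2060\right) + b{\left(38,-15 \right)} = \left(58 - 2060\right) + 38 = -2002 + 38 = -1964$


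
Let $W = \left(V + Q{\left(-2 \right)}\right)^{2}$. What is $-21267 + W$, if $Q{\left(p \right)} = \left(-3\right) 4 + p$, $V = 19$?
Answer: $-21242$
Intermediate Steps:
$Q{\left(p \right)} = -12 + p$
$W = 25$ ($W = \left(19 - 14\right)^{2} = 5^{2} = 25$)
$-21267 + W = -21267 + 25 = -21242$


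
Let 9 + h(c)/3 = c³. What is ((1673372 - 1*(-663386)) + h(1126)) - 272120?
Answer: 4284949739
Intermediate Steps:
h(c) = -27 + 3*c³
((1673372 - 1*(-663386)) + h(1126)) - 272120 = ((1673372 - 1*(-663386)) + (-27 + 3*1126³)) - 272120 = ((1673372 + 663386) + (-27 + 3*1427628376)) - 272120 = (2336758 + (-27 + 4282885128)) - 272120 = (2336758 + 4282885101) - 272120 = 4285221859 - 272120 = 4284949739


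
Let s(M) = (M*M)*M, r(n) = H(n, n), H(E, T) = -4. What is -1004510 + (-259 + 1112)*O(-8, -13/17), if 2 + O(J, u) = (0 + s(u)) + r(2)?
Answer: -4962176405/4913 ≈ -1.0100e+6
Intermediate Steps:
r(n) = -4
s(M) = M³ (s(M) = M²*M = M³)
O(J, u) = -6 + u³ (O(J, u) = -2 + ((0 + u³) - 4) = -2 + (u³ - 4) = -2 + (-4 + u³) = -6 + u³)
-1004510 + (-259 + 1112)*O(-8, -13/17) = -1004510 + (-259 + 1112)*(-6 + (-13/17)³) = -1004510 + 853*(-6 + (-13*1/17)³) = -1004510 + 853*(-6 + (-13/17)³) = -1004510 + 853*(-6 - 2197/4913) = -1004510 + 853*(-31675/4913) = -1004510 - 27018775/4913 = -4962176405/4913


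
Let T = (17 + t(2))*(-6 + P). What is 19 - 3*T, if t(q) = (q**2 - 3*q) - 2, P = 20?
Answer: -527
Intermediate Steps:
t(q) = -2 + q**2 - 3*q
T = 182 (T = (17 + (-2 + 2**2 - 3*2))*(-6 + 20) = (17 + (-2 + 4 - 6))*14 = (17 - 4)*14 = 13*14 = 182)
19 - 3*T = 19 - 3*182 = 19 - 546 = -527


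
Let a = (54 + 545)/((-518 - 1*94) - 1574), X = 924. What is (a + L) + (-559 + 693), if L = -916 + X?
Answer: 309813/2186 ≈ 141.73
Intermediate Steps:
L = 8 (L = -916 + 924 = 8)
a = -599/2186 (a = 599/((-518 - 94) - 1574) = 599/(-612 - 1574) = 599/(-2186) = 599*(-1/2186) = -599/2186 ≈ -0.27402)
(a + L) + (-559 + 693) = (-599/2186 + 8) + (-559 + 693) = 16889/2186 + 134 = 309813/2186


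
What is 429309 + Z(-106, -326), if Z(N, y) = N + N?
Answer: 429097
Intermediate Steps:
Z(N, y) = 2*N
429309 + Z(-106, -326) = 429309 + 2*(-106) = 429309 - 212 = 429097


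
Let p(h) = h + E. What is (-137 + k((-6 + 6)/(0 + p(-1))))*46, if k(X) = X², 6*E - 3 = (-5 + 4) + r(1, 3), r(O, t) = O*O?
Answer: -6302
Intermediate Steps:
r(O, t) = O²
E = ½ (E = ½ + ((-5 + 4) + 1²)/6 = ½ + (-1 + 1)/6 = ½ + (⅙)*0 = ½ + 0 = ½ ≈ 0.50000)
p(h) = ½ + h (p(h) = h + ½ = ½ + h)
(-137 + k((-6 + 6)/(0 + p(-1))))*46 = (-137 + ((-6 + 6)/(0 + (½ - 1)))²)*46 = (-137 + (0/(0 - ½))²)*46 = (-137 + (0/(-½))²)*46 = (-137 + (0*(-2))²)*46 = (-137 + 0²)*46 = (-137 + 0)*46 = -137*46 = -6302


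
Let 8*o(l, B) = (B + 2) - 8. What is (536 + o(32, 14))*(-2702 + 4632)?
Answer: 1036410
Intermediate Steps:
o(l, B) = -¾ + B/8 (o(l, B) = ((B + 2) - 8)/8 = ((2 + B) - 8)/8 = (-6 + B)/8 = -¾ + B/8)
(536 + o(32, 14))*(-2702 + 4632) = (536 + (-¾ + (⅛)*14))*(-2702 + 4632) = (536 + (-¾ + 7/4))*1930 = (536 + 1)*1930 = 537*1930 = 1036410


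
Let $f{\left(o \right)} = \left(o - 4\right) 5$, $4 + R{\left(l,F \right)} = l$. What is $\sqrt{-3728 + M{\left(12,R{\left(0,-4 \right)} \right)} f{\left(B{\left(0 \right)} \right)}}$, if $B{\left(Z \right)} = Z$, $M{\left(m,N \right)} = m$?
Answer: $8 i \sqrt{62} \approx 62.992 i$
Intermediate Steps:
$R{\left(l,F \right)} = -4 + l$
$f{\left(o \right)} = -20 + 5 o$ ($f{\left(o \right)} = \left(-4 + o\right) 5 = -20 + 5 o$)
$\sqrt{-3728 + M{\left(12,R{\left(0,-4 \right)} \right)} f{\left(B{\left(0 \right)} \right)}} = \sqrt{-3728 + 12 \left(-20 + 5 \cdot 0\right)} = \sqrt{-3728 + 12 \left(-20 + 0\right)} = \sqrt{-3728 + 12 \left(-20\right)} = \sqrt{-3728 - 240} = \sqrt{-3968} = 8 i \sqrt{62}$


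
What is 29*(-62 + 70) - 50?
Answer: 182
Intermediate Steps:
29*(-62 + 70) - 50 = 29*8 - 50 = 232 - 50 = 182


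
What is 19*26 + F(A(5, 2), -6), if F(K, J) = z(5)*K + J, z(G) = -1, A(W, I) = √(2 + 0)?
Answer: 488 - √2 ≈ 486.59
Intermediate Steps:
A(W, I) = √2
F(K, J) = J - K (F(K, J) = -K + J = J - K)
19*26 + F(A(5, 2), -6) = 19*26 + (-6 - √2) = 494 + (-6 - √2) = 488 - √2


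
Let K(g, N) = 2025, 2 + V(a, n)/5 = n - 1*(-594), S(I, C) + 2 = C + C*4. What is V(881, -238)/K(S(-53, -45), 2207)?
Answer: 118/135 ≈ 0.87407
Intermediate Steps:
S(I, C) = -2 + 5*C (S(I, C) = -2 + (C + C*4) = -2 + (C + 4*C) = -2 + 5*C)
V(a, n) = 2960 + 5*n (V(a, n) = -10 + 5*(n - 1*(-594)) = -10 + 5*(n + 594) = -10 + 5*(594 + n) = -10 + (2970 + 5*n) = 2960 + 5*n)
V(881, -238)/K(S(-53, -45), 2207) = (2960 + 5*(-238))/2025 = (2960 - 1190)*(1/2025) = 1770*(1/2025) = 118/135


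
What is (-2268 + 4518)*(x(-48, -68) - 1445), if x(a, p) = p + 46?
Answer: -3300750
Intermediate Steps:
x(a, p) = 46 + p
(-2268 + 4518)*(x(-48, -68) - 1445) = (-2268 + 4518)*((46 - 68) - 1445) = 2250*(-22 - 1445) = 2250*(-1467) = -3300750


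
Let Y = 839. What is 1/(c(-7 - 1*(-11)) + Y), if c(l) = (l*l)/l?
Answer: 1/843 ≈ 0.0011862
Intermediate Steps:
c(l) = l (c(l) = l²/l = l)
1/(c(-7 - 1*(-11)) + Y) = 1/((-7 - 1*(-11)) + 839) = 1/((-7 + 11) + 839) = 1/(4 + 839) = 1/843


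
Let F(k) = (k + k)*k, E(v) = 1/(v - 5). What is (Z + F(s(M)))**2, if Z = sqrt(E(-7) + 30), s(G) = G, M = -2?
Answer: (48 + sqrt(1077))**2/36 ≈ 181.43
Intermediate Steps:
E(v) = 1/(-5 + v)
Z = sqrt(1077)/6 (Z = sqrt(1/(-5 - 7) + 30) = sqrt(1/(-12) + 30) = sqrt(-1/12 + 30) = sqrt(359/12) = sqrt(1077)/6 ≈ 5.4696)
F(k) = 2*k**2 (F(k) = (2*k)*k = 2*k**2)
(Z + F(s(M)))**2 = (sqrt(1077)/6 + 2*(-2)**2)**2 = (sqrt(1077)/6 + 2*4)**2 = (sqrt(1077)/6 + 8)**2 = (8 + sqrt(1077)/6)**2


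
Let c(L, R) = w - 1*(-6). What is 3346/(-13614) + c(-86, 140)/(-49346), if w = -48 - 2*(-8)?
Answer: -41189438/167949111 ≈ -0.24525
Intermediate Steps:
w = -32 (w = -48 - 1*(-16) = -48 + 16 = -32)
c(L, R) = -26 (c(L, R) = -32 - 1*(-6) = -32 + 6 = -26)
3346/(-13614) + c(-86, 140)/(-49346) = 3346/(-13614) - 26/(-49346) = 3346*(-1/13614) - 26*(-1/49346) = -1673/6807 + 13/24673 = -41189438/167949111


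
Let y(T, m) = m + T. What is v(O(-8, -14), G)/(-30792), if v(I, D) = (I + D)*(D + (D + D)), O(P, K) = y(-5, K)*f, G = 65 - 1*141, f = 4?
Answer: -1444/1283 ≈ -1.1255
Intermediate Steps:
G = -76 (G = 65 - 141 = -76)
y(T, m) = T + m
O(P, K) = -20 + 4*K (O(P, K) = (-5 + K)*4 = -20 + 4*K)
v(I, D) = 3*D*(D + I) (v(I, D) = (D + I)*(D + 2*D) = (D + I)*(3*D) = 3*D*(D + I))
v(O(-8, -14), G)/(-30792) = (3*(-76)*(-76 + (-20 + 4*(-14))))/(-30792) = (3*(-76)*(-76 + (-20 - 56)))*(-1/30792) = (3*(-76)*(-76 - 76))*(-1/30792) = (3*(-76)*(-152))*(-1/30792) = 34656*(-1/30792) = -1444/1283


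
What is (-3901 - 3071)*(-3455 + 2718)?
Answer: 5138364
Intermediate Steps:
(-3901 - 3071)*(-3455 + 2718) = -6972*(-737) = 5138364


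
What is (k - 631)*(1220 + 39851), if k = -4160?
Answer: -196771161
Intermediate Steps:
(k - 631)*(1220 + 39851) = (-4160 - 631)*(1220 + 39851) = -4791*41071 = -196771161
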